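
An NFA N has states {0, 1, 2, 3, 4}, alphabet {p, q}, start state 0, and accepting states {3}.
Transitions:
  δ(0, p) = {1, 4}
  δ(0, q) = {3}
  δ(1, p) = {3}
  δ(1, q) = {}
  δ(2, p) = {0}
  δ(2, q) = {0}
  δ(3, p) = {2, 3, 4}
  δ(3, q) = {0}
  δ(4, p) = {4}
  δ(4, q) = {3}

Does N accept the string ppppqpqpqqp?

Start: {0}
read p: {1, 4}
read p: {3, 4}
read p: {2, 3, 4}
read p: {0, 2, 3, 4}
read q: {0, 3}
read p: {1, 2, 3, 4}
read q: {0, 3}
read p: {1, 2, 3, 4}
read q: {0, 3}
read q: {0, 3}
read p: {1, 2, 3, 4}
Reachable ∩ accepting = {3} — nonempty.

accepted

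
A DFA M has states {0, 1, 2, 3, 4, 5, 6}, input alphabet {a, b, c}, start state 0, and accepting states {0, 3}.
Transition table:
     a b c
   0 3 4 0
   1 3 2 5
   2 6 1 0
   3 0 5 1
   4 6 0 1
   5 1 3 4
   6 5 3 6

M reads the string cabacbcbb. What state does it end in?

0 --c--> 0
0 --a--> 3
3 --b--> 5
5 --a--> 1
1 --c--> 5
5 --b--> 3
3 --c--> 1
1 --b--> 2
2 --b--> 1

1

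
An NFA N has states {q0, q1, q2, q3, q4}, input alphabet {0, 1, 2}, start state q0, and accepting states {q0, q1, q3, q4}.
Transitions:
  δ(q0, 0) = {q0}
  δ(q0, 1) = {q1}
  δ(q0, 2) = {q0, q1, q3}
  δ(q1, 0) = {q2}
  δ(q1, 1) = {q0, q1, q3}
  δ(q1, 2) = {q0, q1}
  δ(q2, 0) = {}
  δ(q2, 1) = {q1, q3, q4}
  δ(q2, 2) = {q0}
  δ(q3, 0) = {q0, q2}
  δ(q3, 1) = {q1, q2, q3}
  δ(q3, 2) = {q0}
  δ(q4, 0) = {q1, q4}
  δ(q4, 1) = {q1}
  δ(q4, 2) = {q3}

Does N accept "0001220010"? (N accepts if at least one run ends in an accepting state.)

rejected

Start: {q0}
read 0: {q0}
read 0: {q0}
read 0: {q0}
read 1: {q1}
read 2: {q0, q1}
read 2: {q0, q1, q3}
read 0: {q0, q2}
read 0: {q0}
read 1: {q1}
read 0: {q2}
Reachable ∩ accepting = {} — empty.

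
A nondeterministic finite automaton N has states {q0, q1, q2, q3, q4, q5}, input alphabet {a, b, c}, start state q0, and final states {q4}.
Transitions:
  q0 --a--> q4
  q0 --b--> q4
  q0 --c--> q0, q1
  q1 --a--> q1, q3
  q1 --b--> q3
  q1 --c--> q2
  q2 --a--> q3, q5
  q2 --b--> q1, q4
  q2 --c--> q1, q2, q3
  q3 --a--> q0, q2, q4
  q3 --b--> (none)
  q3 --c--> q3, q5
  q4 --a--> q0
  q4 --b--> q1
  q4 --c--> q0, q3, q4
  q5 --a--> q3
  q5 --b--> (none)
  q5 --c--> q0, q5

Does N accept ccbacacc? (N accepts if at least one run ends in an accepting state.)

accepted

Start: {q0}
read c: {q0, q1}
read c: {q0, q1, q2}
read b: {q1, q3, q4}
read a: {q0, q1, q2, q3, q4}
read c: {q0, q1, q2, q3, q4, q5}
read a: {q0, q1, q2, q3, q4, q5}
read c: {q0, q1, q2, q3, q4, q5}
read c: {q0, q1, q2, q3, q4, q5}
Reachable ∩ accepting = {q4} — nonempty.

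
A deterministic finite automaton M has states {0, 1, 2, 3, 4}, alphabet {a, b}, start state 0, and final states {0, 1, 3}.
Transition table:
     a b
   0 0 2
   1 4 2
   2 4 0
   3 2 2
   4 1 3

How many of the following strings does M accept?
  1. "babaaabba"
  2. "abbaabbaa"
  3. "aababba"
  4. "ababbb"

3

"babaaabba": accepted
"abbaabbaa": accepted
"aababba": rejected
"ababbb": accepted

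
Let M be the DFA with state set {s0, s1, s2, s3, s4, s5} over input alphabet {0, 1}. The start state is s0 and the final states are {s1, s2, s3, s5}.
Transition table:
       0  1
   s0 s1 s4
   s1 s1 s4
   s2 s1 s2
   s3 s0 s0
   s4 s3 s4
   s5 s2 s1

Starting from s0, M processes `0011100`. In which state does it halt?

s0

s0 --0--> s1
s1 --0--> s1
s1 --1--> s4
s4 --1--> s4
s4 --1--> s4
s4 --0--> s3
s3 --0--> s0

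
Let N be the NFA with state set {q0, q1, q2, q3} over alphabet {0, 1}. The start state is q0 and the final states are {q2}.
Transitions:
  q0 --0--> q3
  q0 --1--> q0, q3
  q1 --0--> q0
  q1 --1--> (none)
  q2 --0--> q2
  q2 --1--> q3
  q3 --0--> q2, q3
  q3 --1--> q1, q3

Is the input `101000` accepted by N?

Start: {q0}
read 1: {q0, q3}
read 0: {q2, q3}
read 1: {q1, q3}
read 0: {q0, q2, q3}
read 0: {q2, q3}
read 0: {q2, q3}
Reachable ∩ accepting = {q2} — nonempty.

accepted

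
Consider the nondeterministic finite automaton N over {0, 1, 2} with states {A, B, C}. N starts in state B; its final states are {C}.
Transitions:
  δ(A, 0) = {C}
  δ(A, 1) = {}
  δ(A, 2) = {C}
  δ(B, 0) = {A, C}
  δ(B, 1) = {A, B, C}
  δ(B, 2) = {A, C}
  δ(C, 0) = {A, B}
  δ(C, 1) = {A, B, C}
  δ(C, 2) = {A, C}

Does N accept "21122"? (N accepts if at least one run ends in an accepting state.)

accepted

Start: {B}
read 2: {A, C}
read 1: {A, B, C}
read 1: {A, B, C}
read 2: {A, C}
read 2: {A, C}
Reachable ∩ accepting = {C} — nonempty.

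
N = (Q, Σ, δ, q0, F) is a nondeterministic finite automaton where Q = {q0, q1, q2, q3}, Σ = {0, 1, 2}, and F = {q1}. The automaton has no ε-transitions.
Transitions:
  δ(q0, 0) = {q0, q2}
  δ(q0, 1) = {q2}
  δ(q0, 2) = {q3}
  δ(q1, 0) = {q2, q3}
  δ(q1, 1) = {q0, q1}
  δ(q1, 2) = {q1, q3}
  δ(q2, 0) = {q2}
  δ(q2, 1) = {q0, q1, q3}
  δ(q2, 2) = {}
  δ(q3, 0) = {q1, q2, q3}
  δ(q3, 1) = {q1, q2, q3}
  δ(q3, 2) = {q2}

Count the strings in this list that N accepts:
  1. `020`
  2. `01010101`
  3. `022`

`020`: accepted
`01010101`: accepted
`022`: rejected

2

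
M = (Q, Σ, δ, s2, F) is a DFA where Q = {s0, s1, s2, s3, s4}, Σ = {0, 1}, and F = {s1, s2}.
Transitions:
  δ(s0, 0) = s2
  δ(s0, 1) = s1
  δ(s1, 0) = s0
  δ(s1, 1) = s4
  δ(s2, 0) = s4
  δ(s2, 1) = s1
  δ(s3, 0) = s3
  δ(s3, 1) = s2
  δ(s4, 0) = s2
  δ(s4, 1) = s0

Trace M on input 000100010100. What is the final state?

s2

s2 --0--> s4
s4 --0--> s2
s2 --0--> s4
s4 --1--> s0
s0 --0--> s2
s2 --0--> s4
s4 --0--> s2
s2 --1--> s1
s1 --0--> s0
s0 --1--> s1
s1 --0--> s0
s0 --0--> s2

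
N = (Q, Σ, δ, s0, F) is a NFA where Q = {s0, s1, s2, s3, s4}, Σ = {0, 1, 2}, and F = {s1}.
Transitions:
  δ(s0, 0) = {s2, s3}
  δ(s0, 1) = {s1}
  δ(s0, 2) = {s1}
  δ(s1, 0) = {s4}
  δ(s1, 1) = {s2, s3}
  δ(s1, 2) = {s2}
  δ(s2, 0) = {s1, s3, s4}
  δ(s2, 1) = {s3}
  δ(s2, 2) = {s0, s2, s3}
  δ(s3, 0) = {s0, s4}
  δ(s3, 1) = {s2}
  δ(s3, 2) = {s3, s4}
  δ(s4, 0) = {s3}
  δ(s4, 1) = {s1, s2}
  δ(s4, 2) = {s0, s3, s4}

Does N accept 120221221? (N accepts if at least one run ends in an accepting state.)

Start: {s0}
read 1: {s1}
read 2: {s2}
read 0: {s1, s3, s4}
read 2: {s0, s2, s3, s4}
read 2: {s0, s1, s2, s3, s4}
read 1: {s1, s2, s3}
read 2: {s0, s2, s3, s4}
read 2: {s0, s1, s2, s3, s4}
read 1: {s1, s2, s3}
Reachable ∩ accepting = {s1} — nonempty.

accepted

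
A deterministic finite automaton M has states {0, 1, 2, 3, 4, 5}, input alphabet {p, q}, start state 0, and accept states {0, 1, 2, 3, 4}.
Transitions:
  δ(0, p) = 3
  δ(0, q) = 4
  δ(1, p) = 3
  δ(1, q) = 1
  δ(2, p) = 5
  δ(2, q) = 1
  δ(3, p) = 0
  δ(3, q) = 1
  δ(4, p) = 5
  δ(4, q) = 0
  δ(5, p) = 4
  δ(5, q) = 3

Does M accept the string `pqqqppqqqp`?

rejected

0 --p--> 3
3 --q--> 1
1 --q--> 1
1 --q--> 1
1 --p--> 3
3 --p--> 0
0 --q--> 4
4 --q--> 0
0 --q--> 4
4 --p--> 5
End in state 5, which is not an accepting state.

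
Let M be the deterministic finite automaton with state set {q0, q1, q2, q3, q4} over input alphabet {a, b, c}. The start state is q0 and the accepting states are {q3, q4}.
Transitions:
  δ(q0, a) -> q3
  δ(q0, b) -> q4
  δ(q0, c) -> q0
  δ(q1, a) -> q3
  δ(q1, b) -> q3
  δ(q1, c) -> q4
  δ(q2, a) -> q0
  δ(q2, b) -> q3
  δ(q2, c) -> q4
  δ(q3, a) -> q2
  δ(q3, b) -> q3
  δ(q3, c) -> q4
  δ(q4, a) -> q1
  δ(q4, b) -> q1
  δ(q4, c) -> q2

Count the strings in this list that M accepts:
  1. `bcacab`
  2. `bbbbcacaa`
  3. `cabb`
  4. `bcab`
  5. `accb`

`bcacab`: accepted
`bbbbcacaa`: accepted
`cabb`: accepted
`bcab`: accepted
`accb`: accepted

5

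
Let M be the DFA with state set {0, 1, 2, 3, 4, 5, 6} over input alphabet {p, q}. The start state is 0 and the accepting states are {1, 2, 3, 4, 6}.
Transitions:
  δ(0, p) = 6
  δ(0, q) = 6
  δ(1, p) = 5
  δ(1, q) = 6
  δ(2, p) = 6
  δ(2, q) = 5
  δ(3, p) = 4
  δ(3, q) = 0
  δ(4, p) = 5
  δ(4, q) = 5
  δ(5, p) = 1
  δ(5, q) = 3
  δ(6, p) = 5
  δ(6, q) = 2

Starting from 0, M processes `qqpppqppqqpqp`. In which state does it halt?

6

0 --q--> 6
6 --q--> 2
2 --p--> 6
6 --p--> 5
5 --p--> 1
1 --q--> 6
6 --p--> 5
5 --p--> 1
1 --q--> 6
6 --q--> 2
2 --p--> 6
6 --q--> 2
2 --p--> 6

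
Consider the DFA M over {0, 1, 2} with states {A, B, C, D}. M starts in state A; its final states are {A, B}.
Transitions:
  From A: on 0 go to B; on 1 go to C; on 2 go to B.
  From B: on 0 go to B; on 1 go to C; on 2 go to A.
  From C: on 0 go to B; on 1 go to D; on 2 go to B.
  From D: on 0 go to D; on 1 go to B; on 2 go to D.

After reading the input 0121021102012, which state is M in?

A

A --0--> B
B --1--> C
C --2--> B
B --1--> C
C --0--> B
B --2--> A
A --1--> C
C --1--> D
D --0--> D
D --2--> D
D --0--> D
D --1--> B
B --2--> A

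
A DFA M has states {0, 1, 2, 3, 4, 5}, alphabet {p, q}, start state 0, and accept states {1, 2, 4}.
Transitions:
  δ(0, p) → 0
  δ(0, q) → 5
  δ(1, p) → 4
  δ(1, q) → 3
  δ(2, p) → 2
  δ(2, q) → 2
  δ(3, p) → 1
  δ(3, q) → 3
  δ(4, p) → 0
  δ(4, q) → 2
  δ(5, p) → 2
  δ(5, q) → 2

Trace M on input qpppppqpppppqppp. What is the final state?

2

0 --q--> 5
5 --p--> 2
2 --p--> 2
2 --p--> 2
2 --p--> 2
2 --p--> 2
2 --q--> 2
2 --p--> 2
2 --p--> 2
2 --p--> 2
2 --p--> 2
2 --p--> 2
2 --q--> 2
2 --p--> 2
2 --p--> 2
2 --p--> 2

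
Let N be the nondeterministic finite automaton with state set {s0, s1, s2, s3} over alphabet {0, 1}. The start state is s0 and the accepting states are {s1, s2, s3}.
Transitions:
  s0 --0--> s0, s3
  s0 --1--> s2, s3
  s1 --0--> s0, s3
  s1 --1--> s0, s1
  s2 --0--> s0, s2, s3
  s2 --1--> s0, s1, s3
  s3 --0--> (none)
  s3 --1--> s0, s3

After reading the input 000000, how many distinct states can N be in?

Start: {s0}
read 0: {s0, s3}
read 0: {s0, s3}
read 0: {s0, s3}
read 0: {s0, s3}
read 0: {s0, s3}
read 0: {s0, s3}
Final reachable set {s0, s3} has 2 states.

2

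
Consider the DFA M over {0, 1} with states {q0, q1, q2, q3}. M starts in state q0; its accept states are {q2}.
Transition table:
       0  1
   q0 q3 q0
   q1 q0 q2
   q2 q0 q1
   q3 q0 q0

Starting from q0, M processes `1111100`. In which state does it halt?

q0

q0 --1--> q0
q0 --1--> q0
q0 --1--> q0
q0 --1--> q0
q0 --1--> q0
q0 --0--> q3
q3 --0--> q0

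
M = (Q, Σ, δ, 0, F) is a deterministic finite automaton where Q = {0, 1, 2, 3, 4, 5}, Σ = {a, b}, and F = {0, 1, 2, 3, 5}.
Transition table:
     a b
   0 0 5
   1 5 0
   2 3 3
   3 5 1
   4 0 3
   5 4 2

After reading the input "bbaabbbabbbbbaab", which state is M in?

0 --b--> 5
5 --b--> 2
2 --a--> 3
3 --a--> 5
5 --b--> 2
2 --b--> 3
3 --b--> 1
1 --a--> 5
5 --b--> 2
2 --b--> 3
3 --b--> 1
1 --b--> 0
0 --b--> 5
5 --a--> 4
4 --a--> 0
0 --b--> 5

5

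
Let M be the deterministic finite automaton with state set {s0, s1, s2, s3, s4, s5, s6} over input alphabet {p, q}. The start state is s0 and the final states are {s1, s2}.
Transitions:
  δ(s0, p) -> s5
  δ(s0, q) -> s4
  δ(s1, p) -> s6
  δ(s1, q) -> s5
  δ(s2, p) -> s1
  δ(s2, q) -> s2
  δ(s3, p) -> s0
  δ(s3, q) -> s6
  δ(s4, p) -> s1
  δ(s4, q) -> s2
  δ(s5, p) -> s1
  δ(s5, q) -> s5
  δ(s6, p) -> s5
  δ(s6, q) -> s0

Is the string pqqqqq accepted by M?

s0 --p--> s5
s5 --q--> s5
s5 --q--> s5
s5 --q--> s5
s5 --q--> s5
s5 --q--> s5
End in state s5, which is not an accepting state.

rejected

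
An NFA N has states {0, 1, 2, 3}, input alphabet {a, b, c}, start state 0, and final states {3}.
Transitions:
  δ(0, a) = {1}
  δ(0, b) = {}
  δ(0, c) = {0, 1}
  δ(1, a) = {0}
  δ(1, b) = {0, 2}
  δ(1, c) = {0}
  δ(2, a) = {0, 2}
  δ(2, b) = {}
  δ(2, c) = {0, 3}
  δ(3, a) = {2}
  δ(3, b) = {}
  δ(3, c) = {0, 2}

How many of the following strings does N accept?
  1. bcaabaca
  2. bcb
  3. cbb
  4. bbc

0

bcaabaca: rejected
bcb: rejected
cbb: rejected
bbc: rejected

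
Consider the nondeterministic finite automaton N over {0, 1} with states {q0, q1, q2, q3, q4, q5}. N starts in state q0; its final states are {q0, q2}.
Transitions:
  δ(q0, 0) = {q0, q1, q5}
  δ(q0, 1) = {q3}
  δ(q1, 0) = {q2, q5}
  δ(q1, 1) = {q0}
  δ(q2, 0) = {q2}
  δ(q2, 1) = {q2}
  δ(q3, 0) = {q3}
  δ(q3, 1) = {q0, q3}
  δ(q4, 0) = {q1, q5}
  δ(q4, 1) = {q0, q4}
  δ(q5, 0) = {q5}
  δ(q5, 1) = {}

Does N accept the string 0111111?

accepted

Start: {q0}
read 0: {q0, q1, q5}
read 1: {q0, q3}
read 1: {q0, q3}
read 1: {q0, q3}
read 1: {q0, q3}
read 1: {q0, q3}
read 1: {q0, q3}
Reachable ∩ accepting = {q0} — nonempty.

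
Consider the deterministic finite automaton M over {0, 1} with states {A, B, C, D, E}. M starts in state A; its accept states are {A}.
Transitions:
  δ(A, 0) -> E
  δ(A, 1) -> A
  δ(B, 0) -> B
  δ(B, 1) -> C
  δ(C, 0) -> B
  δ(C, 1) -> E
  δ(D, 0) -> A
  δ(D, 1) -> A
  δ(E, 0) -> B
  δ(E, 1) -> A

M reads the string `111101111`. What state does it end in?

A

A --1--> A
A --1--> A
A --1--> A
A --1--> A
A --0--> E
E --1--> A
A --1--> A
A --1--> A
A --1--> A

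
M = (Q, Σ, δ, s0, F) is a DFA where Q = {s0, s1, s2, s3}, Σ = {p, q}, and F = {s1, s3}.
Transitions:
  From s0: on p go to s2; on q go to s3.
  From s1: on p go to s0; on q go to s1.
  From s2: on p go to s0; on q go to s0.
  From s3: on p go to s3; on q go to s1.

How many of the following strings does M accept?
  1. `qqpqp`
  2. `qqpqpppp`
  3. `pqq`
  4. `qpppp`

`qqpqp`: accepted
`qqpqpppp`: accepted
`pqq`: accepted
`qpppp`: accepted

4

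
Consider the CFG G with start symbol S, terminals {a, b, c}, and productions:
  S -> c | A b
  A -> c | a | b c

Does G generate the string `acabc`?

no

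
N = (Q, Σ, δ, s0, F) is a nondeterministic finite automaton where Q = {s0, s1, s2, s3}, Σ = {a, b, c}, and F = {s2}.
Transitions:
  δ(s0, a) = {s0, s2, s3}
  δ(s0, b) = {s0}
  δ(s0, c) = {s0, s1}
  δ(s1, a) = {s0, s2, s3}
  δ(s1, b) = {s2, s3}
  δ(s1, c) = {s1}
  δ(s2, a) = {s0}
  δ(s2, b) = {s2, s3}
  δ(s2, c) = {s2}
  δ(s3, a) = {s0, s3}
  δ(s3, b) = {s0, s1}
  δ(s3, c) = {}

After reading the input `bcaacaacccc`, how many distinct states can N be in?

Start: {s0}
read b: {s0}
read c: {s0, s1}
read a: {s0, s2, s3}
read a: {s0, s2, s3}
read c: {s0, s1, s2}
read a: {s0, s2, s3}
read a: {s0, s2, s3}
read c: {s0, s1, s2}
read c: {s0, s1, s2}
read c: {s0, s1, s2}
read c: {s0, s1, s2}
Final reachable set {s0, s1, s2} has 3 states.

3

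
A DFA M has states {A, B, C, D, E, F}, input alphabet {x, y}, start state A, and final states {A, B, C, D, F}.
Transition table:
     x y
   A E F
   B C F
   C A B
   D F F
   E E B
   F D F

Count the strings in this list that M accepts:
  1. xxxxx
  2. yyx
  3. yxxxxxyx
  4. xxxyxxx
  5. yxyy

xxxxx: rejected
yyx: accepted
yxxxxxyx: accepted
xxxyxxx: rejected
yxyy: accepted

3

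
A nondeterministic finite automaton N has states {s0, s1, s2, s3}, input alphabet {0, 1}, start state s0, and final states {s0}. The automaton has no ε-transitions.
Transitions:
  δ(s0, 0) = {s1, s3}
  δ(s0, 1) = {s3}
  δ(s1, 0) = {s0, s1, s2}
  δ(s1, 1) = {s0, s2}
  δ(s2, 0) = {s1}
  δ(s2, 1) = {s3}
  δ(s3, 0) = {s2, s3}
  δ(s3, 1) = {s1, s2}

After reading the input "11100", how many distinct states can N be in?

4

Start: {s0}
read 1: {s3}
read 1: {s1, s2}
read 1: {s0, s2, s3}
read 0: {s1, s2, s3}
read 0: {s0, s1, s2, s3}
Final reachable set {s0, s1, s2, s3} has 4 states.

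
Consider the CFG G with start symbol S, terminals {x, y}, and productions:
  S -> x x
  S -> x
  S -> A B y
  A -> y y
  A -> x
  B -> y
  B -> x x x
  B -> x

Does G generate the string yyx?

no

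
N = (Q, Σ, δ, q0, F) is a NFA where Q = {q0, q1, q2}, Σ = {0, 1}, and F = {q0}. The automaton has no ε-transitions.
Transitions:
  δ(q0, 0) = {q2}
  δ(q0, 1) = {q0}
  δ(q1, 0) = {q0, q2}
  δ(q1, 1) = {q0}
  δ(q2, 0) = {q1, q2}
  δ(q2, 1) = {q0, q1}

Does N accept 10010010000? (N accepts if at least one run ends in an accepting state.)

Start: {q0}
read 1: {q0}
read 0: {q2}
read 0: {q1, q2}
read 1: {q0, q1}
read 0: {q0, q2}
read 0: {q1, q2}
read 1: {q0, q1}
read 0: {q0, q2}
read 0: {q1, q2}
read 0: {q0, q1, q2}
read 0: {q0, q1, q2}
Reachable ∩ accepting = {q0} — nonempty.

accepted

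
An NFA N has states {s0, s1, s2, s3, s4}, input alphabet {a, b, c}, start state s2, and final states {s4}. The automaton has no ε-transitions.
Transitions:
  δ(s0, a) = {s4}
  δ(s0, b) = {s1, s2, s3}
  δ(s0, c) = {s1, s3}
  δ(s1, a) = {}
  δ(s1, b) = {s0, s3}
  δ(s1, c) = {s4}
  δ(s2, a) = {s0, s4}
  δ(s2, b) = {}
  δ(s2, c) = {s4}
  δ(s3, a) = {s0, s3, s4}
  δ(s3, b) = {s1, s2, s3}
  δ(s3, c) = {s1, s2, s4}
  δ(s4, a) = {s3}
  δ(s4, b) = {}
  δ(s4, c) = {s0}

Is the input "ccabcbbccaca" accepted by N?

Start: {s2}
read c: {s4}
read c: {s0}
read a: {s4}
read b: {}
The reachable set is empty and stays empty for the remaining 8 symbols.
Reachable ∩ accepting = {} — empty.

rejected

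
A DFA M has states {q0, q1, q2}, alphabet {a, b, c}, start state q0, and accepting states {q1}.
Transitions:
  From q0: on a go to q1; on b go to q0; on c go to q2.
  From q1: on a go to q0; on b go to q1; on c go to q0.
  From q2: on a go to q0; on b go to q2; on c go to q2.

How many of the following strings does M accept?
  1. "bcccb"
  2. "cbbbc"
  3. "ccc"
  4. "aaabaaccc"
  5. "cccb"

0

"bcccb": rejected
"cbbbc": rejected
"ccc": rejected
"aaabaaccc": rejected
"cccb": rejected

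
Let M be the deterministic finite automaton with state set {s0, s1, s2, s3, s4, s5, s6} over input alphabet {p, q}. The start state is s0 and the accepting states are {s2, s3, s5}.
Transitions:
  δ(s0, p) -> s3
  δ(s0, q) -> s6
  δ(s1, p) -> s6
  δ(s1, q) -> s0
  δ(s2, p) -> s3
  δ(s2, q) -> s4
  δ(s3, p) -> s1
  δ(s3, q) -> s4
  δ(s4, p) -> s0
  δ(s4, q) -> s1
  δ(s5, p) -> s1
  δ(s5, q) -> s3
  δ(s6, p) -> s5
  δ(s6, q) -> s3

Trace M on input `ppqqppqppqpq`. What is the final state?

s4

s0 --p--> s3
s3 --p--> s1
s1 --q--> s0
s0 --q--> s6
s6 --p--> s5
s5 --p--> s1
s1 --q--> s0
s0 --p--> s3
s3 --p--> s1
s1 --q--> s0
s0 --p--> s3
s3 --q--> s4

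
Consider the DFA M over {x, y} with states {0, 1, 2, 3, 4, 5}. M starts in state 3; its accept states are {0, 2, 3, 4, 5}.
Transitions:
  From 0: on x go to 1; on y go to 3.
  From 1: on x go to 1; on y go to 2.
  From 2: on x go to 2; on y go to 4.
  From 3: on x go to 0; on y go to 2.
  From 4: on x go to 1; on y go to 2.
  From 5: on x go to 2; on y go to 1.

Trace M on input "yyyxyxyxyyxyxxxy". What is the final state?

3 --y--> 2
2 --y--> 4
4 --y--> 2
2 --x--> 2
2 --y--> 4
4 --x--> 1
1 --y--> 2
2 --x--> 2
2 --y--> 4
4 --y--> 2
2 --x--> 2
2 --y--> 4
4 --x--> 1
1 --x--> 1
1 --x--> 1
1 --y--> 2

2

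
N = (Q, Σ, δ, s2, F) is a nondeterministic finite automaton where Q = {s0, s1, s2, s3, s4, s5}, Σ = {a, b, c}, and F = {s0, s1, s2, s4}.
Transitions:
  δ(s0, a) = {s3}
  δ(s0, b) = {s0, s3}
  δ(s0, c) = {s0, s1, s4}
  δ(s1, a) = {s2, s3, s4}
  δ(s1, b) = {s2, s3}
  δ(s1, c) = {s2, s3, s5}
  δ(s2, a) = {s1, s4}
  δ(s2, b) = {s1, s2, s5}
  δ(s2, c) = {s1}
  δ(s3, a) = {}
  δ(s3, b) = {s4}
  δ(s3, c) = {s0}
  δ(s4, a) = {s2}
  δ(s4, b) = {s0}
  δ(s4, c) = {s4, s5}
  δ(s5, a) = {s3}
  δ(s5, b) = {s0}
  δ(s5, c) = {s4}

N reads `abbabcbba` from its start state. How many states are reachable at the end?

4

Start: {s2}
read a: {s1, s4}
read b: {s0, s2, s3}
read b: {s0, s1, s2, s3, s4, s5}
read a: {s1, s2, s3, s4}
read b: {s0, s1, s2, s3, s4, s5}
read c: {s0, s1, s2, s3, s4, s5}
read b: {s0, s1, s2, s3, s4, s5}
read b: {s0, s1, s2, s3, s4, s5}
read a: {s1, s2, s3, s4}
Final reachable set {s1, s2, s3, s4} has 4 states.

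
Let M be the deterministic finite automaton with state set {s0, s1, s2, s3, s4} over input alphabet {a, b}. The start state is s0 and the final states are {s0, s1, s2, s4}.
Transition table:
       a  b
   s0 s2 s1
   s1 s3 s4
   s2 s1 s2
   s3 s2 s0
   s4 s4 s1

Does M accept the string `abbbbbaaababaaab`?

s0 --a--> s2
s2 --b--> s2
s2 --b--> s2
s2 --b--> s2
s2 --b--> s2
s2 --b--> s2
s2 --a--> s1
s1 --a--> s3
s3 --a--> s2
s2 --b--> s2
s2 --a--> s1
s1 --b--> s4
s4 --a--> s4
s4 --a--> s4
s4 --a--> s4
s4 --b--> s1
End in state s1, which is an accepting state.

accepted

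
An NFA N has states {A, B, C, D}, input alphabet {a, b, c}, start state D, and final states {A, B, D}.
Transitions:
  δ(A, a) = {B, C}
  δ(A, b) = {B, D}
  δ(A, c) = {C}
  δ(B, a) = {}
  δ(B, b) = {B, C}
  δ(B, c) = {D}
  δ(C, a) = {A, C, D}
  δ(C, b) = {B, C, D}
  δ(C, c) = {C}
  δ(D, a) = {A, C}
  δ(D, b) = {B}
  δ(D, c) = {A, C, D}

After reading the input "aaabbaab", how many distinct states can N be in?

Start: {D}
read a: {A, C}
read a: {A, B, C, D}
read a: {A, B, C, D}
read b: {B, C, D}
read b: {B, C, D}
read a: {A, C, D}
read a: {A, B, C, D}
read b: {B, C, D}
Final reachable set {B, C, D} has 3 states.

3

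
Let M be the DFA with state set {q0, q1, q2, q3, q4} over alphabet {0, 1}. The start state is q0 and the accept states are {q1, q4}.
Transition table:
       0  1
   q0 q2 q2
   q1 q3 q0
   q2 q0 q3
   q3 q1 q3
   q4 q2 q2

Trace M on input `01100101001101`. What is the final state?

q0

q0 --0--> q2
q2 --1--> q3
q3 --1--> q3
q3 --0--> q1
q1 --0--> q3
q3 --1--> q3
q3 --0--> q1
q1 --1--> q0
q0 --0--> q2
q2 --0--> q0
q0 --1--> q2
q2 --1--> q3
q3 --0--> q1
q1 --1--> q0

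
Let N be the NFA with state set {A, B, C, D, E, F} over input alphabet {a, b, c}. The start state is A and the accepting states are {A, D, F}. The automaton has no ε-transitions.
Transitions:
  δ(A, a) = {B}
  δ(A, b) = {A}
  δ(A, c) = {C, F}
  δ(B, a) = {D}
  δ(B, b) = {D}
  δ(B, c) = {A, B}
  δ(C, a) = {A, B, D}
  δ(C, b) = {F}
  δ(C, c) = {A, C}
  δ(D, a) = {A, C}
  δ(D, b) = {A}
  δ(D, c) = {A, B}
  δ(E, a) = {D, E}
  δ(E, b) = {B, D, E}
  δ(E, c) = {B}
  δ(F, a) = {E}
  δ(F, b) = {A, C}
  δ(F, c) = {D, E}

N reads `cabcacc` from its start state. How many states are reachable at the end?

Start: {A}
read c: {C, F}
read a: {A, B, D, E}
read b: {A, B, D, E}
read c: {A, B, C, F}
read a: {A, B, D, E}
read c: {A, B, C, F}
read c: {A, B, C, D, E, F}
Final reachable set {A, B, C, D, E, F} has 6 states.

6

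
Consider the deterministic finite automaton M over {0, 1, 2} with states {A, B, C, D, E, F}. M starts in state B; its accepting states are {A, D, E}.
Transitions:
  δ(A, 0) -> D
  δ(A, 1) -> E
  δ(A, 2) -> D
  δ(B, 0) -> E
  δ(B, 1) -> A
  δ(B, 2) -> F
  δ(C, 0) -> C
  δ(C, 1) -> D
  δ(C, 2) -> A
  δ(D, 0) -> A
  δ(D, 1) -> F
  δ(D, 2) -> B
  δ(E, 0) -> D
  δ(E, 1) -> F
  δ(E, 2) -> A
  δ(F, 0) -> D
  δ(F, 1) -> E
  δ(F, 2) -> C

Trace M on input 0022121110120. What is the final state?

B --0--> E
E --0--> D
D --2--> B
B --2--> F
F --1--> E
E --2--> A
A --1--> E
E --1--> F
F --1--> E
E --0--> D
D --1--> F
F --2--> C
C --0--> C

C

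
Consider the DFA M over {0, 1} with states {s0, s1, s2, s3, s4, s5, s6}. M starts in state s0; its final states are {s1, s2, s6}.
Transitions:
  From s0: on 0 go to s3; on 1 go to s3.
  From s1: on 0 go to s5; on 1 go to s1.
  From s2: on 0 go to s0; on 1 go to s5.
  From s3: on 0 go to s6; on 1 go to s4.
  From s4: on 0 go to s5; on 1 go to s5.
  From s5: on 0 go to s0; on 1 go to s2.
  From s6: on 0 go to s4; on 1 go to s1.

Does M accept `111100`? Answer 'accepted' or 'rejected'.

s0 --1--> s3
s3 --1--> s4
s4 --1--> s5
s5 --1--> s2
s2 --0--> s0
s0 --0--> s3
End in state s3, which is not an accepting state.

rejected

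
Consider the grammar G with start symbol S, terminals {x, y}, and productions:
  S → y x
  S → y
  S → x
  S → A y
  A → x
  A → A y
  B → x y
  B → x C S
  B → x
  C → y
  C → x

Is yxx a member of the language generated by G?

no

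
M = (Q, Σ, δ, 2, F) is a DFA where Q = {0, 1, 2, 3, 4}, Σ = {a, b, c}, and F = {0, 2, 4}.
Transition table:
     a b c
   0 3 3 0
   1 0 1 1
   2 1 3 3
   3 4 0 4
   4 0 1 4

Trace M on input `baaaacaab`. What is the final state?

2 --b--> 3
3 --a--> 4
4 --a--> 0
0 --a--> 3
3 --a--> 4
4 --c--> 4
4 --a--> 0
0 --a--> 3
3 --b--> 0

0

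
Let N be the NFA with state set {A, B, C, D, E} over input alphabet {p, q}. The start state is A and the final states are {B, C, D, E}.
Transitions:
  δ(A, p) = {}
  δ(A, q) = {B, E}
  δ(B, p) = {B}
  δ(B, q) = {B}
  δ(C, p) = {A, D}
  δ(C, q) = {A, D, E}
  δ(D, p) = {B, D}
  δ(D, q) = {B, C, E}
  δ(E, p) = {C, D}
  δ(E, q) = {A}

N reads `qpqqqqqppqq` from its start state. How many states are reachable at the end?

Start: {A}
read q: {B, E}
read p: {B, C, D}
read q: {A, B, C, D, E}
read q: {A, B, C, D, E}
read q: {A, B, C, D, E}
read q: {A, B, C, D, E}
read q: {A, B, C, D, E}
read p: {A, B, C, D}
read p: {A, B, D}
read q: {B, C, E}
read q: {A, B, D, E}
Final reachable set {A, B, D, E} has 4 states.

4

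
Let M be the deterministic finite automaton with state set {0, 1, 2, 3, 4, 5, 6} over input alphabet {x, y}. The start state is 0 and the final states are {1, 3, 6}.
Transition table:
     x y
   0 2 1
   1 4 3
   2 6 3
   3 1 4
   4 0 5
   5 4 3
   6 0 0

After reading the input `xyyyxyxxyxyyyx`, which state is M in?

0 --x--> 2
2 --y--> 3
3 --y--> 4
4 --y--> 5
5 --x--> 4
4 --y--> 5
5 --x--> 4
4 --x--> 0
0 --y--> 1
1 --x--> 4
4 --y--> 5
5 --y--> 3
3 --y--> 4
4 --x--> 0

0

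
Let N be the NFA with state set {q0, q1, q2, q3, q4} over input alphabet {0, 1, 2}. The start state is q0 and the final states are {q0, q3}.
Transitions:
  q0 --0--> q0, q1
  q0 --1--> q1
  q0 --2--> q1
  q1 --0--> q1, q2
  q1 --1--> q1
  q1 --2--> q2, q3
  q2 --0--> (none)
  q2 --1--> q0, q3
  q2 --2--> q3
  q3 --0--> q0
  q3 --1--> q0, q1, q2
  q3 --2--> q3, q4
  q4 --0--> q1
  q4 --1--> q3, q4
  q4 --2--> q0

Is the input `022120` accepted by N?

accepted

Start: {q0}
read 0: {q0, q1}
read 2: {q1, q2, q3}
read 2: {q2, q3, q4}
read 1: {q0, q1, q2, q3, q4}
read 2: {q0, q1, q2, q3, q4}
read 0: {q0, q1, q2}
Reachable ∩ accepting = {q0} — nonempty.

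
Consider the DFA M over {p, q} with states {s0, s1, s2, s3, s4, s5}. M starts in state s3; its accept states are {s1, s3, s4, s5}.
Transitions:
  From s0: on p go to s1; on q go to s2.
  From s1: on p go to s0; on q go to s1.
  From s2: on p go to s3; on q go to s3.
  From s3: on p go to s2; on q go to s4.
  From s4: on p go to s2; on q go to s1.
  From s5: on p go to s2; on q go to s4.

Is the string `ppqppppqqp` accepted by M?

s3 --p--> s2
s2 --p--> s3
s3 --q--> s4
s4 --p--> s2
s2 --p--> s3
s3 --p--> s2
s2 --p--> s3
s3 --q--> s4
s4 --q--> s1
s1 --p--> s0
End in state s0, which is not an accepting state.

rejected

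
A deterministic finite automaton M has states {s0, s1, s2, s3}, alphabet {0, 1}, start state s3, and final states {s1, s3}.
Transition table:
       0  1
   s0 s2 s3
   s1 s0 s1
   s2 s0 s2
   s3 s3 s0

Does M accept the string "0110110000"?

s3 --0--> s3
s3 --1--> s0
s0 --1--> s3
s3 --0--> s3
s3 --1--> s0
s0 --1--> s3
s3 --0--> s3
s3 --0--> s3
s3 --0--> s3
s3 --0--> s3
End in state s3, which is an accepting state.

accepted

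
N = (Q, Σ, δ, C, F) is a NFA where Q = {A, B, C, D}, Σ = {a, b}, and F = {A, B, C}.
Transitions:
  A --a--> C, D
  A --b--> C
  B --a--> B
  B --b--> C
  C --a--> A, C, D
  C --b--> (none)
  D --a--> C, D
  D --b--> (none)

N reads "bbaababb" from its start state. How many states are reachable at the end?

Start: {C}
read b: {}
The reachable set is empty and stays empty for the remaining 7 symbols.
Final reachable set {} has 0 states.

0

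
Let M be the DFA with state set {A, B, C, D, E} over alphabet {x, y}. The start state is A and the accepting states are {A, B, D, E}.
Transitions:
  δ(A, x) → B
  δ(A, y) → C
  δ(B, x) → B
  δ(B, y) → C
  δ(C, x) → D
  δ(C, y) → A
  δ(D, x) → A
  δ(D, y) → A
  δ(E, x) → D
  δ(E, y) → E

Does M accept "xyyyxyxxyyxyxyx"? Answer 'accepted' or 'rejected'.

A --x--> B
B --y--> C
C --y--> A
A --y--> C
C --x--> D
D --y--> A
A --x--> B
B --x--> B
B --y--> C
C --y--> A
A --x--> B
B --y--> C
C --x--> D
D --y--> A
A --x--> B
End in state B, which is an accepting state.

accepted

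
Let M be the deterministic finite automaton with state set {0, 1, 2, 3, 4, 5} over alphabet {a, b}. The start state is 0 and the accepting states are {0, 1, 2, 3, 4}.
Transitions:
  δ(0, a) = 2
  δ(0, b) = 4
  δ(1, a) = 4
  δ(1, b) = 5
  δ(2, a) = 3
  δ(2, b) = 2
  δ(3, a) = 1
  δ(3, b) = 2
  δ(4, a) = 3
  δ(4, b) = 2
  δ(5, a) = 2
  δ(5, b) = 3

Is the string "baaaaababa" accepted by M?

accepted

0 --b--> 4
4 --a--> 3
3 --a--> 1
1 --a--> 4
4 --a--> 3
3 --a--> 1
1 --b--> 5
5 --a--> 2
2 --b--> 2
2 --a--> 3
End in state 3, which is an accepting state.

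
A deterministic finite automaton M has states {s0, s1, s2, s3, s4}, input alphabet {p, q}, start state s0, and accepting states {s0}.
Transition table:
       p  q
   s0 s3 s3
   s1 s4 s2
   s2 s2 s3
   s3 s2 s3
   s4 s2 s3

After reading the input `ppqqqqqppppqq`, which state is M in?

s0 --p--> s3
s3 --p--> s2
s2 --q--> s3
s3 --q--> s3
s3 --q--> s3
s3 --q--> s3
s3 --q--> s3
s3 --p--> s2
s2 --p--> s2
s2 --p--> s2
s2 --p--> s2
s2 --q--> s3
s3 --q--> s3

s3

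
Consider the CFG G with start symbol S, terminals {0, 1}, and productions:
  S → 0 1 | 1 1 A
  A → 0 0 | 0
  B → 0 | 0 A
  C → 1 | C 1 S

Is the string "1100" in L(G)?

yes

S ⇒ 11A ⇒ 1100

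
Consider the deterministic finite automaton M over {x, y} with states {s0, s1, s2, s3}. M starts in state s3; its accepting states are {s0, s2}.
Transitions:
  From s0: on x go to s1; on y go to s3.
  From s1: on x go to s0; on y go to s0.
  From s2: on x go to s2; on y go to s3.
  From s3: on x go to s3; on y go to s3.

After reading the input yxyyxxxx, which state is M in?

s3 --y--> s3
s3 --x--> s3
s3 --y--> s3
s3 --y--> s3
s3 --x--> s3
s3 --x--> s3
s3 --x--> s3
s3 --x--> s3

s3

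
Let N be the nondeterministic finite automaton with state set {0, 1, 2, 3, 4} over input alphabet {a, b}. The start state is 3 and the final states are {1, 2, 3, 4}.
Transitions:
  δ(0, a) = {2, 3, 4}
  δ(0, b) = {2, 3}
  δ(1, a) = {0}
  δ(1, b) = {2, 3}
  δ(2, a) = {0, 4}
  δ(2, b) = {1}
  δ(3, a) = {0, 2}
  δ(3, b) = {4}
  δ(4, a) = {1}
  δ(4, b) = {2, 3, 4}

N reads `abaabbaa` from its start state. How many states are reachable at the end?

5

Start: {3}
read a: {0, 2}
read b: {1, 2, 3}
read a: {0, 2, 4}
read a: {0, 1, 2, 3, 4}
read b: {1, 2, 3, 4}
read b: {1, 2, 3, 4}
read a: {0, 1, 2, 4}
read a: {0, 1, 2, 3, 4}
Final reachable set {0, 1, 2, 3, 4} has 5 states.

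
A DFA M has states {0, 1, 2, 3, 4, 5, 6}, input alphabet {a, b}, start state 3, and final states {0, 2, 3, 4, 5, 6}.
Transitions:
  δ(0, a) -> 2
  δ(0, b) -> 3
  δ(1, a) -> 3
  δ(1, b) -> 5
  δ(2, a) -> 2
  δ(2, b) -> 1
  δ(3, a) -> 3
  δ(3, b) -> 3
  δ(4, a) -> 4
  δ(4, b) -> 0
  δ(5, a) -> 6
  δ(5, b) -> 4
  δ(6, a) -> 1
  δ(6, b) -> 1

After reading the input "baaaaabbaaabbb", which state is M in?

3 --b--> 3
3 --a--> 3
3 --a--> 3
3 --a--> 3
3 --a--> 3
3 --a--> 3
3 --b--> 3
3 --b--> 3
3 --a--> 3
3 --a--> 3
3 --a--> 3
3 --b--> 3
3 --b--> 3
3 --b--> 3

3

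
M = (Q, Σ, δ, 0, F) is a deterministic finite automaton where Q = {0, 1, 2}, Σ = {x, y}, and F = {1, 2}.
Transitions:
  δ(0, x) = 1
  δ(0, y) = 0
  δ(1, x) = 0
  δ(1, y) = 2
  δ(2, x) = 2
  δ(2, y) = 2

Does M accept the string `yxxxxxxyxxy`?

rejected

0 --y--> 0
0 --x--> 1
1 --x--> 0
0 --x--> 1
1 --x--> 0
0 --x--> 1
1 --x--> 0
0 --y--> 0
0 --x--> 1
1 --x--> 0
0 --y--> 0
End in state 0, which is not an accepting state.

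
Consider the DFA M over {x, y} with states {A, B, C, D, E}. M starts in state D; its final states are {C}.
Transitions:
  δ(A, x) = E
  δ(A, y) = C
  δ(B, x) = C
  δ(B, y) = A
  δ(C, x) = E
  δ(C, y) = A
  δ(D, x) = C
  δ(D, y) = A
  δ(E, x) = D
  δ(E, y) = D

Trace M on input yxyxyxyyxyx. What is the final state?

D --y--> A
A --x--> E
E --y--> D
D --x--> C
C --y--> A
A --x--> E
E --y--> D
D --y--> A
A --x--> E
E --y--> D
D --x--> C

C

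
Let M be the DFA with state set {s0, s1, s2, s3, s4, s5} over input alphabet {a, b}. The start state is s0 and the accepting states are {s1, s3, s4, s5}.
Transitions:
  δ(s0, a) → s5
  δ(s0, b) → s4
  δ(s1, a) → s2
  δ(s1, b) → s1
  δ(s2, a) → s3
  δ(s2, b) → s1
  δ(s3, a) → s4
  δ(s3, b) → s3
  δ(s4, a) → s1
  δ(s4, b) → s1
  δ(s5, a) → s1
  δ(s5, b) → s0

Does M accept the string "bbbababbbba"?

s0 --b--> s4
s4 --b--> s1
s1 --b--> s1
s1 --a--> s2
s2 --b--> s1
s1 --a--> s2
s2 --b--> s1
s1 --b--> s1
s1 --b--> s1
s1 --b--> s1
s1 --a--> s2
End in state s2, which is not an accepting state.

rejected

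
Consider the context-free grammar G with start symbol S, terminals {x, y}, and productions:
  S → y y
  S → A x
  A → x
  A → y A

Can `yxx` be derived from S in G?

S ⇒ Ax ⇒ yAx ⇒ yxx

yes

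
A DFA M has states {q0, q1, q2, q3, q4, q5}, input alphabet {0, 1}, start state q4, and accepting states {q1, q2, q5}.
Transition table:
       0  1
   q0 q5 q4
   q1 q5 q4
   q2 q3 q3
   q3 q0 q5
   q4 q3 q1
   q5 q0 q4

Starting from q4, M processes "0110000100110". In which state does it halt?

q4 --0--> q3
q3 --1--> q5
q5 --1--> q4
q4 --0--> q3
q3 --0--> q0
q0 --0--> q5
q5 --0--> q0
q0 --1--> q4
q4 --0--> q3
q3 --0--> q0
q0 --1--> q4
q4 --1--> q1
q1 --0--> q5

q5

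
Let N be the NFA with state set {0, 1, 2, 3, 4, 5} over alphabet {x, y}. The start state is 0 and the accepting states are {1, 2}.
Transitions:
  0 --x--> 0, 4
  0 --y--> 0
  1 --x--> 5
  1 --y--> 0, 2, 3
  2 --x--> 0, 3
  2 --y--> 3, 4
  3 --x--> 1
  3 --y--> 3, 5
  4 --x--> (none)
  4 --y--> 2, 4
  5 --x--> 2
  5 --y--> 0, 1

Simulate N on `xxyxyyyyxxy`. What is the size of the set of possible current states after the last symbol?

6

Start: {0}
read x: {0, 4}
read x: {0, 4}
read y: {0, 2, 4}
read x: {0, 3, 4}
read y: {0, 2, 3, 4, 5}
read y: {0, 1, 2, 3, 4, 5}
read y: {0, 1, 2, 3, 4, 5}
read y: {0, 1, 2, 3, 4, 5}
read x: {0, 1, 2, 3, 4, 5}
read x: {0, 1, 2, 3, 4, 5}
read y: {0, 1, 2, 3, 4, 5}
Final reachable set {0, 1, 2, 3, 4, 5} has 6 states.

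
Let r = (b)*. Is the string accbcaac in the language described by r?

accbcaac cannot be split into zero or more pieces each matching b.

no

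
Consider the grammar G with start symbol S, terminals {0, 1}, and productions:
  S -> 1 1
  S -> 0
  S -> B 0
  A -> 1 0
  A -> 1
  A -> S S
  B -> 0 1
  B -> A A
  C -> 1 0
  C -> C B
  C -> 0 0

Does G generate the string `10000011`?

no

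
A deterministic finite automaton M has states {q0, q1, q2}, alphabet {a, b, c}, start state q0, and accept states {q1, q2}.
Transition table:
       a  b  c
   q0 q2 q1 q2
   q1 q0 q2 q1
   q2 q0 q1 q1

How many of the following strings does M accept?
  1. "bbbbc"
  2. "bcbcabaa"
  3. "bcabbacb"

3

"bbbbc": accepted
"bcbcabaa": accepted
"bcabbacb": accepted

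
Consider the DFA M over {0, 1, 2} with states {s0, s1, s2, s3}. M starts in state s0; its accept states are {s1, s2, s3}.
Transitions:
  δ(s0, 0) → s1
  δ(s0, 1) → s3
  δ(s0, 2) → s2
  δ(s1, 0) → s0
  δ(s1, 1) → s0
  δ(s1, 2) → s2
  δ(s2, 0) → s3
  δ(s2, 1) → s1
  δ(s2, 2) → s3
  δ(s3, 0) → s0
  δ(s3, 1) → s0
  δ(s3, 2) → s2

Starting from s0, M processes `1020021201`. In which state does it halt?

s0 --1--> s3
s3 --0--> s0
s0 --2--> s2
s2 --0--> s3
s3 --0--> s0
s0 --2--> s2
s2 --1--> s1
s1 --2--> s2
s2 --0--> s3
s3 --1--> s0

s0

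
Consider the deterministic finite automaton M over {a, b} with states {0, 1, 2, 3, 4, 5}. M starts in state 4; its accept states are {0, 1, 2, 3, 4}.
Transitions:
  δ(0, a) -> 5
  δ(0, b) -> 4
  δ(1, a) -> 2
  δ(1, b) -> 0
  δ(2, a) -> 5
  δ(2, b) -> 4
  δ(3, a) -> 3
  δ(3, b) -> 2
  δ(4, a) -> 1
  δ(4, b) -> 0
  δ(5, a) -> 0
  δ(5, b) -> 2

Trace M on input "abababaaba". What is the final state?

1

4 --a--> 1
1 --b--> 0
0 --a--> 5
5 --b--> 2
2 --a--> 5
5 --b--> 2
2 --a--> 5
5 --a--> 0
0 --b--> 4
4 --a--> 1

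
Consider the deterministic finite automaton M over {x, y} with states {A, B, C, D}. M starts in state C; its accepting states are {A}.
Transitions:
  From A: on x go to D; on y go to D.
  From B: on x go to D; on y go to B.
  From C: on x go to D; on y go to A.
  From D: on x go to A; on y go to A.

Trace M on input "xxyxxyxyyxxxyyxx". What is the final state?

A

C --x--> D
D --x--> A
A --y--> D
D --x--> A
A --x--> D
D --y--> A
A --x--> D
D --y--> A
A --y--> D
D --x--> A
A --x--> D
D --x--> A
A --y--> D
D --y--> A
A --x--> D
D --x--> A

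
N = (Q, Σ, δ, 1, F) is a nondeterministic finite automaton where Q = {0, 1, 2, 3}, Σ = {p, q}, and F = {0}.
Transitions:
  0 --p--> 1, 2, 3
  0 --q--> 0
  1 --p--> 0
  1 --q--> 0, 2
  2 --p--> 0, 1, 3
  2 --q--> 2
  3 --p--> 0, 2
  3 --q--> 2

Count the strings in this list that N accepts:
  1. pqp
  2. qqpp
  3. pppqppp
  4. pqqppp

pqp: rejected
qqpp: accepted
pppqppp: accepted
pqqppp: accepted

3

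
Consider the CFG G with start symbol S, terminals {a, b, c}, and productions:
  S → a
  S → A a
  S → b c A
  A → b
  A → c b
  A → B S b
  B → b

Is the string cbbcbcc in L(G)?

no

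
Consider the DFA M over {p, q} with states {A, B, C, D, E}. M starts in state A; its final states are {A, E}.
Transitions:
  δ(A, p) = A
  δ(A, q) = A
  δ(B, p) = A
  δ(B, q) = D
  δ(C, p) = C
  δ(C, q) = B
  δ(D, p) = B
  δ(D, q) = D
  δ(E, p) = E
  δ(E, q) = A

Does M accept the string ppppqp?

accepted

A --p--> A
A --p--> A
A --p--> A
A --p--> A
A --q--> A
A --p--> A
End in state A, which is an accepting state.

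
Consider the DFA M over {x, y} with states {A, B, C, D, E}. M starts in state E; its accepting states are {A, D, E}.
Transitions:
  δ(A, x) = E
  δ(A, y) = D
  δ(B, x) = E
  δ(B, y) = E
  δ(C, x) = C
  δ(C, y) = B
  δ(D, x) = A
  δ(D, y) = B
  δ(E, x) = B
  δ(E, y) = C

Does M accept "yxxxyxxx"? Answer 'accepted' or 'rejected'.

E --y--> C
C --x--> C
C --x--> C
C --x--> C
C --y--> B
B --x--> E
E --x--> B
B --x--> E
End in state E, which is an accepting state.

accepted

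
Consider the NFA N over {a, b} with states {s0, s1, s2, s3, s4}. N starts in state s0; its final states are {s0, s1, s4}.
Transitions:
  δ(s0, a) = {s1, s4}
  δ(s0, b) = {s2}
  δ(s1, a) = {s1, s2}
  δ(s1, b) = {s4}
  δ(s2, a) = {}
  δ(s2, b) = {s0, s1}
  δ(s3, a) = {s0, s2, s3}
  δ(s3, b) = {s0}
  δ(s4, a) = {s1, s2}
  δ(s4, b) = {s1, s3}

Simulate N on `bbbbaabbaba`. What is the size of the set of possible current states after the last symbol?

Start: {s0}
read b: {s2}
read b: {s0, s1}
read b: {s2, s4}
read b: {s0, s1, s3}
read a: {s0, s1, s2, s3, s4}
read a: {s0, s1, s2, s3, s4}
read b: {s0, s1, s2, s3, s4}
read b: {s0, s1, s2, s3, s4}
read a: {s0, s1, s2, s3, s4}
read b: {s0, s1, s2, s3, s4}
read a: {s0, s1, s2, s3, s4}
Final reachable set {s0, s1, s2, s3, s4} has 5 states.

5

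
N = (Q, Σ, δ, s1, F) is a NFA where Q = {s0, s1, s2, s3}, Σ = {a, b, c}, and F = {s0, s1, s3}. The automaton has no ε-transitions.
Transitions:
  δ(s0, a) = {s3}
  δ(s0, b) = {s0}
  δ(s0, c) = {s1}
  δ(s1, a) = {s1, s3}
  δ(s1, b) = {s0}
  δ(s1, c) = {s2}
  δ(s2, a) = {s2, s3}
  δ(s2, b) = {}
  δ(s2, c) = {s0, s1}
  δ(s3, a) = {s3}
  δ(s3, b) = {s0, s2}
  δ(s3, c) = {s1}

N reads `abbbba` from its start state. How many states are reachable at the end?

Start: {s1}
read a: {s1, s3}
read b: {s0, s2}
read b: {s0}
read b: {s0}
read b: {s0}
read a: {s3}
Final reachable set {s3} has 1 state.

1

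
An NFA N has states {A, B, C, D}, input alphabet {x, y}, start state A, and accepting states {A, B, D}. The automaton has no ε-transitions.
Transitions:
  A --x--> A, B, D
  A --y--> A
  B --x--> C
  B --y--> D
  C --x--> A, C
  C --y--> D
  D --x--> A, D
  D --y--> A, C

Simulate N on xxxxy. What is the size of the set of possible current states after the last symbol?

Start: {A}
read x: {A, B, D}
read x: {A, B, C, D}
read x: {A, B, C, D}
read x: {A, B, C, D}
read y: {A, C, D}
Final reachable set {A, C, D} has 3 states.

3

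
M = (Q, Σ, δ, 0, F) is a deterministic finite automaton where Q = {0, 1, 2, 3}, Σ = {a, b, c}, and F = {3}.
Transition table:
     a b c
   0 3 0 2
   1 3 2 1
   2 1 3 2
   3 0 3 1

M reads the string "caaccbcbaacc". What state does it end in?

0 --c--> 2
2 --a--> 1
1 --a--> 3
3 --c--> 1
1 --c--> 1
1 --b--> 2
2 --c--> 2
2 --b--> 3
3 --a--> 0
0 --a--> 3
3 --c--> 1
1 --c--> 1

1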